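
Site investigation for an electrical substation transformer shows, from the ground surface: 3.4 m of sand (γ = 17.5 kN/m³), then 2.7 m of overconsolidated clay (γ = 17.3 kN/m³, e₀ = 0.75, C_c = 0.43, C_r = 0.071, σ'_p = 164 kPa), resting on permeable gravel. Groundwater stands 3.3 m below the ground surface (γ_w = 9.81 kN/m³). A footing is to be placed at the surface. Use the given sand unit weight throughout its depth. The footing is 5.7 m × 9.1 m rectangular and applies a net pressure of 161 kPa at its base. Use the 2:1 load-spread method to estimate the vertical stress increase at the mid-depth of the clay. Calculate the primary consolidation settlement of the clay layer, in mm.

Mid-depth of clay below the ground surface: z = 3.4 + 2.7/2 = 4.75 m.
Total vertical stress at mid-clay: σ_v = 17.5×3.4 + 17.3×1.35 = 82.855 kPa.
Pore pressure: u = 9.81×(4.75 − 3.3) = 14.225 kPa.
Initial effective stress: σ'_0 = σ_v − u = 82.855 − 14.225 = 68.63 kPa.
Stress increase at mid-clay by the 2:1 spreading method:
Δσ = qBL/((B+z)(L+z)) = 161×5.7×9.1/((5.7+4.75)(9.1+4.75)) = 57.7 kPa
Final effective stress: σ'_f = 68.63 + 57.7 = 126.33 kPa.
σ'_f = 126.33 ≤ σ'_p = 164 kPa, so the clay remains overconsolidated and only the recompression index applies:
S_c = C_r·H/(1+e₀)·log₁₀(σ'_f/σ'_0) = 0.071×2.7/1.75×log₁₀(126.33/68.63)
    = 0.10955 × 0.26499 = 0.02903 m

S_c ≈ 29 mm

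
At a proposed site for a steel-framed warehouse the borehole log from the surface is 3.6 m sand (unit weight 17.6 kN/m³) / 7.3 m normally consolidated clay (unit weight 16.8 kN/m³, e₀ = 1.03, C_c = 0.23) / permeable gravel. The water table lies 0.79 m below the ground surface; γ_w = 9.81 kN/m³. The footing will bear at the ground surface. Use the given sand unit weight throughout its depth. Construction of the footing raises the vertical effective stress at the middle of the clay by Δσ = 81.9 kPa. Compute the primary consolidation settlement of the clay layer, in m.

S_c ≈ 0.305 m

Mid-depth of clay below the ground surface: z = 3.6 + 7.3/2 = 7.25 m.
Total vertical stress at mid-clay: σ_v = 17.6×3.6 + 16.8×3.65 = 124.68 kPa.
Pore pressure: u = 9.81×(7.25 − 0.79) = 63.373 kPa.
Initial effective stress: σ'_0 = σ_v − u = 124.68 − 63.373 = 61.307 kPa.
Final effective stress: σ'_f = σ'_0 + Δσ = 61.307 + 81.9 = 143.21 kPa.
Normally consolidated clay, so the full stress increment lies on the virgin compression line:
S_c = C_c·H/(1+e₀)·log₁₀(σ'_f/σ'_0) = 0.23×7.3/(1+1.03)×log₁₀(143.21/61.307)
    = 0.82709 × 0.36846 = 0.3047 m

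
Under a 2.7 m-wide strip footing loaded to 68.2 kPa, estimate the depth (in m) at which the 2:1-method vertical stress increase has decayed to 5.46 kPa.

z ≈ 31 m

2:1 spreading — at depth z the loaded area has grown by z in each plan dimension:
qB/(B+z) = Δσ_z ⇒ z = qB/Δσ_z − B = 68.2×2.7/5.46 − 2.7 = 31.03 m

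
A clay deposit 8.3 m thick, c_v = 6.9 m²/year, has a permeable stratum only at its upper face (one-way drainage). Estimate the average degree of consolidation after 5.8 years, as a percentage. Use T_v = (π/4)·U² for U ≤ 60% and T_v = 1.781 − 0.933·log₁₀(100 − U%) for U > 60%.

U ≈ 80.7 %

Drainage path length: H_d = H = 8.3 m (single drainage).
T_v = c_v·t/H_d² = 6.9×5.8/8.3² = 0.58093.
T_v = 0.58093 corresponds to the U > 60% branch:
U = 1 − 10^((1.781 − T_v)/0.933)/100 = 0.8067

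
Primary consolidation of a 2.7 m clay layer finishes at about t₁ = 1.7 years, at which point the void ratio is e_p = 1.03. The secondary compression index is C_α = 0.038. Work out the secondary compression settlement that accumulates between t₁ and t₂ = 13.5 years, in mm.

Secondary compression: S_s = C_α·H/(1+e_p)·log₁₀(t₂/t₁)
S_s = 0.038×2.7/(1+1.03)×log₁₀(13.5/1.7)
    = 0.05054 × 0.8999 = 0.04548 m

S_s ≈ 45.5 mm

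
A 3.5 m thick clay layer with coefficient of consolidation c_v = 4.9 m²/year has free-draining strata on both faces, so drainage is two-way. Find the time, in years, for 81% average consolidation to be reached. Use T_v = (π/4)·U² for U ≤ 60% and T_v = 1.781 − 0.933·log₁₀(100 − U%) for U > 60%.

Drainage path length: H_d = H/2 = 1.75 m (double drainage).
U > 60%: T_v = 1.781 − 0.933·log₁₀(100 − 81) = 0.58792.
t = T_v·H_d²/c_v = 0.58792×1.75²/4.9 = 0.3674 years.

t ≈ 0.367 years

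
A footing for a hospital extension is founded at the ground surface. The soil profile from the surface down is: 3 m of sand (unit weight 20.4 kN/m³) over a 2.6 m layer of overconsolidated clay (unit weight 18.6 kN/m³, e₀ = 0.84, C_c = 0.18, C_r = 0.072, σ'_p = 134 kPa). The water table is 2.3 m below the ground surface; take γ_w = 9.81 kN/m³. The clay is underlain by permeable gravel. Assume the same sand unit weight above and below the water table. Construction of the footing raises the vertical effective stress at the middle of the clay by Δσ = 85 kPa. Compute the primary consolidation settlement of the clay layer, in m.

S_c ≈ 0.0445 m

Mid-depth of clay below the ground surface: z = 3 + 2.6/2 = 4.3 m.
Total vertical stress at mid-clay: σ_v = 20.4×3 + 18.6×1.3 = 85.38 kPa.
Pore pressure: u = 9.81×(4.3 − 2.3) = 19.62 kPa.
Initial effective stress: σ'_0 = σ_v − u = 85.38 − 19.62 = 65.76 kPa.
Final effective stress: σ'_f = 65.76 + 85 = 150.76 kPa.
σ'_f = 150.76 > σ'_p = 134 kPa, so the stress path crosses the preconsolidation pressure — recompression up to σ'_p, then virgin compression beyond:
S_c = H/(1+e₀)·[C_r·log₁₀(σ'_p/σ'_0) + C_c·log₁₀(σ'_f/σ'_p)]
    = 2.6/1.84 × [0.072×log₁₀(134/65.76) + 0.18×log₁₀(150.76/134)]
    = 1.413 × [0.022258 + 0.0092126] = 0.04447 m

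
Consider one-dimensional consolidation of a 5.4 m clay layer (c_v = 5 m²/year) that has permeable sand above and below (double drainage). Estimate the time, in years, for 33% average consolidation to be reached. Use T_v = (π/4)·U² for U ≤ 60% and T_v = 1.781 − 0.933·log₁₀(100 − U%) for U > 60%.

Drainage path length: H_d = H/2 = 2.7 m (double drainage).
U ≤ 60%: T_v = (π/4)·U² = (π/4)×0.33² = 0.08553.
t = T_v·H_d²/c_v = 0.08553×2.7²/5 = 0.1247 years.

t ≈ 0.125 years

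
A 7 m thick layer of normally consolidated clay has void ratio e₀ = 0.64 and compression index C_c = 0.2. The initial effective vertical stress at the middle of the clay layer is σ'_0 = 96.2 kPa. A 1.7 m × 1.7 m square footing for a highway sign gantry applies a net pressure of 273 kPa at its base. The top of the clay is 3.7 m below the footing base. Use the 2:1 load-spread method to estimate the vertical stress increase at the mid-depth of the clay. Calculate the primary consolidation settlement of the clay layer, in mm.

S_c ≈ 36.5 mm

Mid-depth of clay below the footing base: z = 3.7 + 7/2 = 7.2 m.
Stress increase at mid-clay by the 2:1 spreading method:
Δσ = qBL/((B+z)(L+z)) = 273×1.7×1.7/((1.7+7.2)(1.7+7.2)) = 9.9605 kPa
Final effective stress: σ'_f = σ'_0 + Δσ = 96.2 + 9.9605 = 106.16 kPa.
Normally consolidated clay, so the full stress increment lies on the virgin compression line:
S_c = C_c·H/(1+e₀)·log₁₀(σ'_f/σ'_0) = 0.2×7/(1+0.64)×log₁₀(106.16/96.2)
    = 0.85366 × 0.042786 = 0.03652 m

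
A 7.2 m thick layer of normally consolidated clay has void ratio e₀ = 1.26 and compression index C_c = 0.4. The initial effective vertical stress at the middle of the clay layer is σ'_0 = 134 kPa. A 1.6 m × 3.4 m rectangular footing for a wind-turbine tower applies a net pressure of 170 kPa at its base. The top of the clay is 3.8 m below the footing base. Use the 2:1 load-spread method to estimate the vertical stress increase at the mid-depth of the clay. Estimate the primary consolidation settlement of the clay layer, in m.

S_c ≈ 0.0379 m

Mid-depth of clay below the footing base: z = 3.8 + 7.2/2 = 7.4 m.
Stress increase at mid-clay by the 2:1 spreading method:
Δσ = qBL/((B+z)(L+z)) = 170×1.6×3.4/((1.6+7.4)(3.4+7.4)) = 9.5144 kPa
Final effective stress: σ'_f = σ'_0 + Δσ = 134 + 9.5144 = 143.51 kPa.
Normally consolidated clay, so the full stress increment lies on the virgin compression line:
S_c = C_c·H/(1+e₀)·log₁₀(σ'_f/σ'_0) = 0.4×7.2/(1+1.26)×log₁₀(143.51/134)
    = 1.2743 × 0.029777 = 0.03794 m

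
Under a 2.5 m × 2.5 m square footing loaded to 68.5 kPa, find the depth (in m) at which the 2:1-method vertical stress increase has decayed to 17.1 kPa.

z ≈ 2.5 m

2:1 spreading — at depth z the loaded area has grown by z in each plan dimension:
qB²/(B+z)² = Δσ_z ⇒ z = B(√(q/Δσ_z) − 1) = 2.5×(√(68.5/17.1) − 1) = 2.504 m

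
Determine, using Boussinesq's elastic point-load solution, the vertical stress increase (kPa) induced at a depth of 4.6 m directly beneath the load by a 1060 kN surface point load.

Boussinesq vertical stress below a point load on an elastic half-space:
Δσ_z = 3P/(2πz²) · [1 + (r/z)²]^(−5/2)
r/z = 0/4.6 = 0; [1+(r/z)²]^(−5/2) = 1.
Δσ_z = 3×1060/(2π×4.6²) × 1 = 23.918 × 1 = 23.92 kPa

Δσ_z ≈ 23.9 kPa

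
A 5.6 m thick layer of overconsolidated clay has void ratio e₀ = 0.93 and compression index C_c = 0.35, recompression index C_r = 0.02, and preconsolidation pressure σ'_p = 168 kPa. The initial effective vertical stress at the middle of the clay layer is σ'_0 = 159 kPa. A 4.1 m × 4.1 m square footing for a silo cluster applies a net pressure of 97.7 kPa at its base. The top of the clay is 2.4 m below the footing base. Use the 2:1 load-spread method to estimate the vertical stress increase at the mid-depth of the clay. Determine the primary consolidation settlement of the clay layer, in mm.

S_c ≈ 26.9 mm

Mid-depth of clay below the footing base: z = 2.4 + 5.6/2 = 5.2 m.
Stress increase at mid-clay by the 2:1 spreading method:
Δσ = qBL/((B+z)(L+z)) = 97.7×4.1×4.1/((4.1+5.2)(4.1+5.2)) = 18.989 kPa
Final effective stress: σ'_f = 159 + 18.989 = 177.99 kPa.
σ'_f = 177.99 > σ'_p = 168 kPa, so the stress path crosses the preconsolidation pressure — recompression up to σ'_p, then virgin compression beyond:
S_c = H/(1+e₀)·[C_r·log₁₀(σ'_p/σ'_0) + C_c·log₁₀(σ'_f/σ'_p)]
    = 5.6/1.93 × [0.02×log₁₀(168/159) + 0.35×log₁₀(177.99/168)]
    = 2.9016 × [0.00047824 + 0.0087802] = 0.02686 m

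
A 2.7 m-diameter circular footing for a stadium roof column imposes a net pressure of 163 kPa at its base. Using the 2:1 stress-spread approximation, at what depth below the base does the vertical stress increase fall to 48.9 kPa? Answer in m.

2:1 spreading — at depth z the loaded area has grown by z in each plan dimension:
qD²/(D+z)² = Δσ_z ⇒ z = D(√(q/Δσ_z) − 1) = 2.7×(√(163/48.9) − 1) = 2.23 m

z ≈ 2.23 m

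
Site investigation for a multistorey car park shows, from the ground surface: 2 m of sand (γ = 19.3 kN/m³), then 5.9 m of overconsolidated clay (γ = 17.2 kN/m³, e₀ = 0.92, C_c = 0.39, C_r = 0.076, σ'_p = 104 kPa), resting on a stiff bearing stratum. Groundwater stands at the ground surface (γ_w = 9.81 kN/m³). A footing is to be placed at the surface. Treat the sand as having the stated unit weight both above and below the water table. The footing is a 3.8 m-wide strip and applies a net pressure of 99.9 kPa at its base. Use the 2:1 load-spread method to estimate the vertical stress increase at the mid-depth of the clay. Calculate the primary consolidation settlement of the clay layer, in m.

Mid-depth of clay below the ground surface: z = 2 + 5.9/2 = 4.95 m.
Total vertical stress at mid-clay: σ_v = 19.3×2 + 17.2×2.95 = 89.34 kPa.
Pore pressure: u = 9.81×(4.95 − 0) = 48.56 kPa.
Initial effective stress: σ'_0 = σ_v − u = 89.34 − 48.56 = 40.78 kPa.
Stress increase at mid-clay by the 2:1 spreading method:
Δσ = qB/(B+z) = 99.9×3.8/(3.8+4.95) = 43.385 kPa
Final effective stress: σ'_f = 40.78 + 43.385 = 84.165 kPa.
σ'_f = 84.165 ≤ σ'_p = 104 kPa, so the clay remains overconsolidated and only the recompression index applies:
S_c = C_r·H/(1+e₀)·log₁₀(σ'_f/σ'_0) = 0.076×5.9/1.92×log₁₀(84.165/40.78)
    = 0.23354 × 0.31468 = 0.07349 m

S_c ≈ 0.0735 m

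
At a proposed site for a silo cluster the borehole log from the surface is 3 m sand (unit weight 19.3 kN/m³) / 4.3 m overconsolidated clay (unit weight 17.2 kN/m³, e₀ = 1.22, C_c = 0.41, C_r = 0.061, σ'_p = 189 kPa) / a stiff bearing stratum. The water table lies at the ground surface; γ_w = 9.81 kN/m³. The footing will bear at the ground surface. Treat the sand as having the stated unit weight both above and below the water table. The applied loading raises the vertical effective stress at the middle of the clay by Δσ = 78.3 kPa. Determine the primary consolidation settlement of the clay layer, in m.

S_c ≈ 0.0522 m

Mid-depth of clay below the ground surface: z = 3 + 4.3/2 = 5.15 m.
Total vertical stress at mid-clay: σ_v = 19.3×3 + 17.2×2.15 = 94.88 kPa.
Pore pressure: u = 9.81×(5.15 − 0) = 50.522 kPa.
Initial effective stress: σ'_0 = σ_v − u = 94.88 − 50.522 = 44.358 kPa.
Final effective stress: σ'_f = 44.358 + 78.3 = 122.66 kPa.
σ'_f = 122.66 ≤ σ'_p = 189 kPa, so the clay remains overconsolidated and only the recompression index applies:
S_c = C_r·H/(1+e₀)·log₁₀(σ'_f/σ'_0) = 0.061×4.3/2.22×log₁₀(122.66/44.358)
    = 0.11815 × 0.44173 = 0.05219 m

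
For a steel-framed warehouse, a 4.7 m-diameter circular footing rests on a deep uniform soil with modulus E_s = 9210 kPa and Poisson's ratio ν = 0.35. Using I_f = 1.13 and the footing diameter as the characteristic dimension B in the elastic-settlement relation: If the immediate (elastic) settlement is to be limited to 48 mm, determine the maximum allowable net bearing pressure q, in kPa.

q ≈ 94.9 kPa

S_e = q·B·(1−ν²)/E_s · I_f  ⇒  q = S_e·E_s / (B·(1−ν²)·I_f).
q = 0.048 × 9210 / (4.7 × 0.8775 × 1.13) = 94.86 kPa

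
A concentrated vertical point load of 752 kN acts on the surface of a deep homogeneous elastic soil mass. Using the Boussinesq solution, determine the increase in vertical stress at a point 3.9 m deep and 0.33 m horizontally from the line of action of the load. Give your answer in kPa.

Boussinesq vertical stress below a point load on an elastic half-space:
Δσ_z = 3P/(2πz²) · [1 + (r/z)²]^(−5/2)
r/z = 0.33/3.9 = 0.084615; [1+(r/z)²]^(−5/2) = 0.98232.
Δσ_z = 3×752/(2π×3.9²) × 0.98232 = 23.606 × 0.98232 = 23.19 kPa

Δσ_z ≈ 23.2 kPa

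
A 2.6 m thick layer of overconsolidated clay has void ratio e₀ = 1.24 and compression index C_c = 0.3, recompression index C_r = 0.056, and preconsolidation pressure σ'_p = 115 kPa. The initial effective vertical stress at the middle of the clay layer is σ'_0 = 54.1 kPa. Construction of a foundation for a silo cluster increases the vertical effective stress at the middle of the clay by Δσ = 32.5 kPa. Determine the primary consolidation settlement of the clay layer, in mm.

Final effective stress: σ'_f = 54.1 + 32.5 = 86.6 kPa.
σ'_f = 86.6 ≤ σ'_p = 115 kPa, so the clay remains overconsolidated and only the recompression index applies:
S_c = C_r·H/(1+e₀)·log₁₀(σ'_f/σ'_0) = 0.056×2.6/2.24×log₁₀(86.6/54.1)
    = 0.064999 × 0.20432 = 0.01328 m

S_c ≈ 13.3 mm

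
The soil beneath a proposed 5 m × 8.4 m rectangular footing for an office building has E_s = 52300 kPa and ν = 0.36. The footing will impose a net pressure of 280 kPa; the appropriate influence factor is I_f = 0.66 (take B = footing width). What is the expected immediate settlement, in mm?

S_e ≈ 15.4 mm

Immediate (elastic) settlement: S_e = q·B·(1−ν²)/E_s · I_f.
S_e = 280 × 5 × (1 − 0.36²) / 52300 × 0.66
    = 280 × 5 × 0.8704 / 52300 × 0.66
    = 0.01538 m = 15.38 mm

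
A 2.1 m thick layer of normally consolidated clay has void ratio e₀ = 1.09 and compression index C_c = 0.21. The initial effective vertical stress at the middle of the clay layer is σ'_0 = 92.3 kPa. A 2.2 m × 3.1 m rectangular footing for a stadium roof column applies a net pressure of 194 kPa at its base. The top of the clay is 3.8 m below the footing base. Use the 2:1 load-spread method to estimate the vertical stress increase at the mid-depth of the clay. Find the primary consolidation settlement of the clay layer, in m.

S_c ≈ 0.0209 m

Mid-depth of clay below the footing base: z = 3.8 + 2.1/2 = 4.85 m.
Stress increase at mid-clay by the 2:1 spreading method:
Δσ = qBL/((B+z)(L+z)) = 194×2.2×3.1/((2.2+4.85)(3.1+4.85)) = 23.606 kPa
Final effective stress: σ'_f = σ'_0 + Δσ = 92.3 + 23.606 = 115.91 kPa.
Normally consolidated clay, so the full stress increment lies on the virgin compression line:
S_c = C_c·H/(1+e₀)·log₁₀(σ'_f/σ'_0) = 0.21×2.1/(1+1.09)×log₁₀(115.91/92.3)
    = 0.211 × 0.098919 = 0.02087 m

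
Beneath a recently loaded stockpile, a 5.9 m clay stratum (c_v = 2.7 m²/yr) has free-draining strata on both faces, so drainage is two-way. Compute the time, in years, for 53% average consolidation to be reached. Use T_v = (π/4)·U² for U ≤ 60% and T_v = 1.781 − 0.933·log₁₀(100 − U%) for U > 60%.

Drainage path length: H_d = H/2 = 2.95 m (double drainage).
U ≤ 60%: T_v = (π/4)·U² = (π/4)×0.53² = 0.22062.
t = T_v·H_d²/c_v = 0.22062×2.95²/2.7 = 0.7111 years.

t ≈ 0.711 years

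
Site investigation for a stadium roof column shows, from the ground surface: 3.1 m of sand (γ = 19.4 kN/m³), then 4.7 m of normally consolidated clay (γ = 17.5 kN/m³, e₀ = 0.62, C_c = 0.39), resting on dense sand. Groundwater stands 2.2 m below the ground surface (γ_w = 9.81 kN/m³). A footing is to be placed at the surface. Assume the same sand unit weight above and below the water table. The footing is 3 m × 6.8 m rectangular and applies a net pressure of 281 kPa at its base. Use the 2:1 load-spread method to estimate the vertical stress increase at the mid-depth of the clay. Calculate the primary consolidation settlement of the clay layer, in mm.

S_c ≈ 288 mm

Mid-depth of clay below the ground surface: z = 3.1 + 4.7/2 = 5.45 m.
Total vertical stress at mid-clay: σ_v = 19.4×3.1 + 17.5×2.35 = 101.27 kPa.
Pore pressure: u = 9.81×(5.45 − 2.2) = 31.883 kPa.
Initial effective stress: σ'_0 = σ_v − u = 101.27 − 31.883 = 69.387 kPa.
Stress increase at mid-clay by the 2:1 spreading method:
Δσ = qBL/((B+z)(L+z)) = 281×3×6.8/((3+5.45)(6.8+5.45)) = 55.379 kPa
Final effective stress: σ'_f = σ'_0 + Δσ = 69.387 + 55.379 = 124.77 kPa.
Normally consolidated clay, so the full stress increment lies on the virgin compression line:
S_c = C_c·H/(1+e₀)·log₁₀(σ'_f/σ'_0) = 0.39×4.7/(1+0.62)×log₁₀(124.77/69.387)
    = 1.1315 × 0.25483 = 0.2883 m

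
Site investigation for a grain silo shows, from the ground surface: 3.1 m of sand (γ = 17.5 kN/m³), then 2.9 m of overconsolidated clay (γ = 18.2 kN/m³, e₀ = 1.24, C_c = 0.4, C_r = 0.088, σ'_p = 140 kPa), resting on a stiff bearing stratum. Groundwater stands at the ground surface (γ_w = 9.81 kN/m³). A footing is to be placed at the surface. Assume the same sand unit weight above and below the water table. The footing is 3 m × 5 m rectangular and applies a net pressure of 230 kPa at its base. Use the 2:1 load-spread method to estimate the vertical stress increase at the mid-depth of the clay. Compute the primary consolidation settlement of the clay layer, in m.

S_c ≈ 0.0418 m

Mid-depth of clay below the ground surface: z = 3.1 + 2.9/2 = 4.55 m.
Total vertical stress at mid-clay: σ_v = 17.5×3.1 + 18.2×1.45 = 80.64 kPa.
Pore pressure: u = 9.81×(4.55 − 0) = 44.636 kPa.
Initial effective stress: σ'_0 = σ_v − u = 80.64 − 44.636 = 36.004 kPa.
Stress increase at mid-clay by the 2:1 spreading method:
Δσ = qBL/((B+z)(L+z)) = 230×3×5/((3+4.55)(5+4.55)) = 47.849 kPa
Final effective stress: σ'_f = 36.004 + 47.849 = 83.853 kPa.
σ'_f = 83.853 ≤ σ'_p = 140 kPa, so the clay remains overconsolidated and only the recompression index applies:
S_c = C_r·H/(1+e₀)·log₁₀(σ'_f/σ'_0) = 0.088×2.9/2.24×log₁₀(83.853/36.004)
    = 0.11392 × 0.36717 = 0.04183 m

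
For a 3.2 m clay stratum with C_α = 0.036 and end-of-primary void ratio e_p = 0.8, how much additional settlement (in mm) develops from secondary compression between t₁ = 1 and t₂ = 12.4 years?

S_s ≈ 70 mm

Secondary compression: S_s = C_α·H/(1+e_p)·log₁₀(t₂/t₁)
S_s = 0.036×3.2/(1+0.8)×log₁₀(12.4/1)
    = 0.064 × 1.093 = 0.06998 m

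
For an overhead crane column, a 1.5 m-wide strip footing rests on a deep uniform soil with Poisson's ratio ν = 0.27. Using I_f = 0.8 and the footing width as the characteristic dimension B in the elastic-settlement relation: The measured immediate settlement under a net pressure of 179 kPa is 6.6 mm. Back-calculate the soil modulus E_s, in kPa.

E_s ≈ 30200 kPa

S_e = q·B·(1−ν²)/E_s · I_f  ⇒  E_s = q·B·(1−ν²)·I_f / S_e.
E_s = 179 × 1.5 × 0.9271 × 0.8 / 0.0066 = 30170 kPa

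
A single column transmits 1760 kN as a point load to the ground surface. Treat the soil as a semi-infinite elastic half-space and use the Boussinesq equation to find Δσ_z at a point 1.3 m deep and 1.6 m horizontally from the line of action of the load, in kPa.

Δσ_z ≈ 49.6 kPa

Boussinesq vertical stress below a point load on an elastic half-space:
Δσ_z = 3P/(2πz²) · [1 + (r/z)²]^(−5/2)
r/z = 1.6/1.3 = 1.2308; [1+(r/z)²]^(−5/2) = 0.099711.
Δσ_z = 3×1760/(2π×1.3²) × 0.099711 = 497.24 × 0.099711 = 49.58 kPa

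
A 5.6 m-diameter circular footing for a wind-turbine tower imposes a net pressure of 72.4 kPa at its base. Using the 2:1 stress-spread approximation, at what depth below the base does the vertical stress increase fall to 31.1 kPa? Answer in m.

2:1 spreading — at depth z the loaded area has grown by z in each plan dimension:
qD²/(D+z)² = Δσ_z ⇒ z = D(√(q/Δσ_z) − 1) = 5.6×(√(72.4/31.1) − 1) = 2.944 m

z ≈ 2.94 m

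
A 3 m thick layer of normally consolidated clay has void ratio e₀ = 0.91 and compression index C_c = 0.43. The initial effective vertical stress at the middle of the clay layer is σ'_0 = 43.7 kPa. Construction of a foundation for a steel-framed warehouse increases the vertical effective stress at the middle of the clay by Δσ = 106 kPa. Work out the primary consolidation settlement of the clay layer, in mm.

S_c ≈ 361 mm

Final effective stress: σ'_f = σ'_0 + Δσ = 43.7 + 106 = 149.7 kPa.
Normally consolidated clay, so the full stress increment lies on the virgin compression line:
S_c = C_c·H/(1+e₀)·log₁₀(σ'_f/σ'_0) = 0.43×3/(1+0.91)×log₁₀(149.7/43.7)
    = 0.67539 × 0.53474 = 0.3612 m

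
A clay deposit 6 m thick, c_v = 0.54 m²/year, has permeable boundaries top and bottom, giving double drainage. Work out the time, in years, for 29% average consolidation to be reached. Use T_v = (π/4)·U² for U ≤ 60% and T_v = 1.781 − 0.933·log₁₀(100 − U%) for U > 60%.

Drainage path length: H_d = H/2 = 3 m (double drainage).
U ≤ 60%: T_v = (π/4)·U² = (π/4)×0.29² = 0.066052.
t = T_v·H_d²/c_v = 0.066052×3²/0.54 = 1.101 years.

t ≈ 1.1 years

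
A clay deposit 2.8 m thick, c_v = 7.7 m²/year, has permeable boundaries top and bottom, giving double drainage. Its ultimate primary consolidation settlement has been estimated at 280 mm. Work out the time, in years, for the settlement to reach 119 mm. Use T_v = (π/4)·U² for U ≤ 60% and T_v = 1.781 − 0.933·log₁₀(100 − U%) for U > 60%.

Drainage path length: H_d = H/2 = 1.4 m (double drainage).
U = S(t)/S_ult = 119/280 = 0.425.
U ≤ 60%: T_v = (π/4)·U² = (π/4)×0.425² = 0.14186.
t = T_v·H_d²/c_v = 0.14186×1.4²/7.7 = 0.03611 years.

t ≈ 0.0361 years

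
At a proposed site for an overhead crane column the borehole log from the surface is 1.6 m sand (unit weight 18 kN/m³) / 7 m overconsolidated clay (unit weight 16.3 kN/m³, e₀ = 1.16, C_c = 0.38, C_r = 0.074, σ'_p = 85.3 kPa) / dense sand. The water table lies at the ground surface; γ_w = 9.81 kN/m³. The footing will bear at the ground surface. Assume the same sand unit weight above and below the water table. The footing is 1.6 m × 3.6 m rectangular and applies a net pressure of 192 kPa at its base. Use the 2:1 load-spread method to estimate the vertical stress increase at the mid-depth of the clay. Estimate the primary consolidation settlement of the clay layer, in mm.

Mid-depth of clay below the ground surface: z = 1.6 + 7/2 = 5.1 m.
Total vertical stress at mid-clay: σ_v = 18×1.6 + 16.3×3.5 = 85.85 kPa.
Pore pressure: u = 9.81×(5.1 − 0) = 50.031 kPa.
Initial effective stress: σ'_0 = σ_v − u = 85.85 − 50.031 = 35.819 kPa.
Stress increase at mid-clay by the 2:1 spreading method:
Δσ = qBL/((B+z)(L+z)) = 192×1.6×3.6/((1.6+5.1)(3.6+5.1)) = 18.973 kPa
Final effective stress: σ'_f = 35.819 + 18.973 = 54.792 kPa.
σ'_f = 54.792 ≤ σ'_p = 85.3 kPa, so the clay remains overconsolidated and only the recompression index applies:
S_c = C_r·H/(1+e₀)·log₁₀(σ'_f/σ'_0) = 0.074×7/2.16×log₁₀(54.792/35.819)
    = 0.23981 × 0.1846 = 0.04427 m

S_c ≈ 44.3 mm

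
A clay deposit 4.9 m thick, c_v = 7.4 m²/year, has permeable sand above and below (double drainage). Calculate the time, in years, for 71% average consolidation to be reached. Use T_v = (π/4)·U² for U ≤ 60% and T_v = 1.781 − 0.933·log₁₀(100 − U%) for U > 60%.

Drainage path length: H_d = H/2 = 2.45 m (double drainage).
U > 60%: T_v = 1.781 − 0.933·log₁₀(100 − 71) = 0.41658.
t = T_v·H_d²/c_v = 0.41658×2.45²/7.4 = 0.3379 years.

t ≈ 0.338 years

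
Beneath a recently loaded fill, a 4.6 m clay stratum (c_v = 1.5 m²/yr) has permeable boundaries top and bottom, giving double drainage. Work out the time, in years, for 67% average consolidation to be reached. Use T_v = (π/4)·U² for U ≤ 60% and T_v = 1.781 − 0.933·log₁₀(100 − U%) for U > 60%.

t ≈ 1.28 years

Drainage path length: H_d = H/2 = 2.3 m (double drainage).
U > 60%: T_v = 1.781 − 0.933·log₁₀(100 − 67) = 0.36423.
t = T_v·H_d²/c_v = 0.36423×2.3²/1.5 = 1.285 years.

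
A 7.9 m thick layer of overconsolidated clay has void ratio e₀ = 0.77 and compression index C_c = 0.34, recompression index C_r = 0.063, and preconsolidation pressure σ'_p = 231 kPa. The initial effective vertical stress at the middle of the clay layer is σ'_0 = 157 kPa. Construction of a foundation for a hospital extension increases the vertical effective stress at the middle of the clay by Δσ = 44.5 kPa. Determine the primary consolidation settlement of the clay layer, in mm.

S_c ≈ 30.5 mm

Final effective stress: σ'_f = 157 + 44.5 = 201.5 kPa.
σ'_f = 201.5 ≤ σ'_p = 231 kPa, so the clay remains overconsolidated and only the recompression index applies:
S_c = C_r·H/(1+e₀)·log₁₀(σ'_f/σ'_0) = 0.063×7.9/1.77×log₁₀(201.5/157)
    = 0.28119 × 0.10838 = 0.03048 m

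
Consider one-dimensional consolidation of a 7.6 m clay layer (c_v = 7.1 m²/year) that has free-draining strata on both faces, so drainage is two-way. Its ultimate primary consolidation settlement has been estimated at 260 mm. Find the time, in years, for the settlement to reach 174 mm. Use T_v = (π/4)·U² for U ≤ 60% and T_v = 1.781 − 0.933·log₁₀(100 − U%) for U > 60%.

t ≈ 0.739 years

Drainage path length: H_d = H/2 = 3.8 m (double drainage).
U = S(t)/S_ult = 174/260 = 0.6692.
U > 60%: T_v = 1.781 − 0.933·log₁₀(100 − 66.923) = 0.36328.
t = T_v·H_d²/c_v = 0.36328×3.8²/7.1 = 0.7388 years.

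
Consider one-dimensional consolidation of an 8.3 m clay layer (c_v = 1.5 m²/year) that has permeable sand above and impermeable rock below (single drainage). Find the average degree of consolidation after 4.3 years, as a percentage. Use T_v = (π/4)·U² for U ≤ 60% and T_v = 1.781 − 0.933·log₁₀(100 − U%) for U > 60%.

Drainage path length: H_d = H = 8.3 m (single drainage).
T_v = c_v·t/H_d² = 1.5×4.3/8.3² = 0.093628.
T_v = 0.093628 corresponds to the U ≤ 60% branch:
U = √(4T_v/π) = 0.3453

U ≈ 34.5 %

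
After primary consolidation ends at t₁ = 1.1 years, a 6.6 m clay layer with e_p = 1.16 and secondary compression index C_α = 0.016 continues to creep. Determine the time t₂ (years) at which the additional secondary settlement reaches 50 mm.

t₂ ≈ 11.6 years

S_s = C_α·H/(1+e_p)·log₁₀(t₂/t₁) ⇒ log₁₀(t₂/t₁) = S_s·(1+e_p)/(C_α·H).
log₁₀(t₂/t₁) = 0.05 × (1+1.16) / (0.016×6.6) = 1.023
t₂ = t₁ × 10^1.023 = 1.1 × 10.54 = 11.59 years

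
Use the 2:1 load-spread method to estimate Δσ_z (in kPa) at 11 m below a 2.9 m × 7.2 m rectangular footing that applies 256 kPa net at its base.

By the 2:1 method the load spreads at 1 horizontal : 2 vertical, so at depth z the loaded area has grown by z in each plan dimension:
Δσ = qBL/((B+z)(L+z)) = 256×2.9×7.2/((2.9+11)(7.2+11)) = 21.129 kPa

Δσ_z ≈ 21.1 kPa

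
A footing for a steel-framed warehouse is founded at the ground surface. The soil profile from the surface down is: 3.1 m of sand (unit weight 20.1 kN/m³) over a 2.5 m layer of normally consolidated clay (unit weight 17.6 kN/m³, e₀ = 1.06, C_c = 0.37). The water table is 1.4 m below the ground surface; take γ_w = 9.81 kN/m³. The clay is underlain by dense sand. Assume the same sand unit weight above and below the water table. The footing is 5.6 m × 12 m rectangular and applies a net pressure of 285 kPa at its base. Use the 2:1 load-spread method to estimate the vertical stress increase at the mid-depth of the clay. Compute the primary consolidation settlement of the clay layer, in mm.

Mid-depth of clay below the ground surface: z = 3.1 + 2.5/2 = 4.35 m.
Total vertical stress at mid-clay: σ_v = 20.1×3.1 + 17.6×1.25 = 84.31 kPa.
Pore pressure: u = 9.81×(4.35 − 1.4) = 28.94 kPa.
Initial effective stress: σ'_0 = σ_v − u = 84.31 − 28.94 = 55.37 kPa.
Stress increase at mid-clay by the 2:1 spreading method:
Δσ = qBL/((B+z)(L+z)) = 285×5.6×12/((5.6+4.35)(12+4.35)) = 117.73 kPa
Final effective stress: σ'_f = σ'_0 + Δσ = 55.37 + 117.73 = 173.1 kPa.
Normally consolidated clay, so the full stress increment lies on the virgin compression line:
S_c = C_c·H/(1+e₀)·log₁₀(σ'_f/σ'_0) = 0.37×2.5/(1+1.06)×log₁₀(173.1/55.37)
    = 0.44903 × 0.49502 = 0.2223 m

S_c ≈ 222 mm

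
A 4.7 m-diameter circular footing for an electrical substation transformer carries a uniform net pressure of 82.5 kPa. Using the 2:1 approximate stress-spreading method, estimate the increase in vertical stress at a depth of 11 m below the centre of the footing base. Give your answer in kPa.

Δσ_z ≈ 7.39 kPa

By the 2:1 method the load spreads at 1 horizontal : 2 vertical, so at depth z the loaded area has grown by z in each plan dimension:
Δσ ≈ qD²/(D+z)² = 82.5×4.7²/(4.7+11)² = 7.3935 kPa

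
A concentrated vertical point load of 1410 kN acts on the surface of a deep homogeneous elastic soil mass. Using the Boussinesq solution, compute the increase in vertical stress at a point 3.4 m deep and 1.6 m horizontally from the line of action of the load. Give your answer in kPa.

Boussinesq vertical stress below a point load on an elastic half-space:
Δσ_z = 3P/(2πz²) · [1 + (r/z)²]^(−5/2)
r/z = 1.6/3.4 = 0.47059; [1+(r/z)²]^(−5/2) = 0.60647.
Δσ_z = 3×1410/(2π×3.4²) × 0.60647 = 58.237 × 0.60647 = 35.32 kPa

Δσ_z ≈ 35.3 kPa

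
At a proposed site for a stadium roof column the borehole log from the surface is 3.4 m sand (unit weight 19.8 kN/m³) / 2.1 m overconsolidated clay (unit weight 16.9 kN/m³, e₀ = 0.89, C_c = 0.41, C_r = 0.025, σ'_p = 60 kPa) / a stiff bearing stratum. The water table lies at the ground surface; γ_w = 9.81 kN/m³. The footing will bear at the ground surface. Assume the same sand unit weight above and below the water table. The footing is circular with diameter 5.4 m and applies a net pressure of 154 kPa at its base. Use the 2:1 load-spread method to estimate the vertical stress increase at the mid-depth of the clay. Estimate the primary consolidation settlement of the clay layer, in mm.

S_c ≈ 79.6 mm

Mid-depth of clay below the ground surface: z = 3.4 + 2.1/2 = 4.45 m.
Total vertical stress at mid-clay: σ_v = 19.8×3.4 + 16.9×1.05 = 85.065 kPa.
Pore pressure: u = 9.81×(4.45 − 0) = 43.655 kPa.
Initial effective stress: σ'_0 = σ_v − u = 85.065 − 43.655 = 41.41 kPa.
Stress increase at mid-clay by the 2:1 spreading method:
Δσ ≈ qD²/(D+z)² = 154×5.4²/(5.4+4.45)² = 46.285 kPa
Final effective stress: σ'_f = 41.41 + 46.285 = 87.695 kPa.
σ'_f = 87.695 > σ'_p = 60 kPa, so the stress path crosses the preconsolidation pressure — recompression up to σ'_p, then virgin compression beyond:
S_c = H/(1+e₀)·[C_r·log₁₀(σ'_p/σ'_0) + C_c·log₁₀(σ'_f/σ'_p)]
    = 2.1/1.89 × [0.025×log₁₀(60/41.41) + 0.41×log₁₀(87.695/60)]
    = 1.1111 × [0.0040262 + 0.067578] = 0.07956 m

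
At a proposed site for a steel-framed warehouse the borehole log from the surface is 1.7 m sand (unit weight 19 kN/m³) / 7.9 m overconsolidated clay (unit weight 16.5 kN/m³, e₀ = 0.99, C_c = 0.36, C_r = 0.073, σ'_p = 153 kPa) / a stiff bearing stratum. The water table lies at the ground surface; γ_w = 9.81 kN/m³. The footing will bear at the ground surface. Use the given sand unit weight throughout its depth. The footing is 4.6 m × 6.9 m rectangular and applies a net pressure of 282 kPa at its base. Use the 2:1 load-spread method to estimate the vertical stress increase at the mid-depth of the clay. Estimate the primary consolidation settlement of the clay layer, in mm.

S_c ≈ 123 mm

Mid-depth of clay below the ground surface: z = 1.7 + 7.9/2 = 5.65 m.
Total vertical stress at mid-clay: σ_v = 19×1.7 + 16.5×3.95 = 97.475 kPa.
Pore pressure: u = 9.81×(5.65 − 0) = 55.427 kPa.
Initial effective stress: σ'_0 = σ_v − u = 97.475 − 55.427 = 42.048 kPa.
Stress increase at mid-clay by the 2:1 spreading method:
Δσ = qBL/((B+z)(L+z)) = 282×4.6×6.9/((4.6+5.65)(6.9+5.65)) = 69.581 kPa
Final effective stress: σ'_f = 42.048 + 69.581 = 111.63 kPa.
σ'_f = 111.63 ≤ σ'_p = 153 kPa, so the clay remains overconsolidated and only the recompression index applies:
S_c = C_r·H/(1+e₀)·log₁₀(σ'_f/σ'_0) = 0.073×7.9/1.99×log₁₀(111.63/42.048)
    = 0.2898 × 0.42404 = 0.1229 m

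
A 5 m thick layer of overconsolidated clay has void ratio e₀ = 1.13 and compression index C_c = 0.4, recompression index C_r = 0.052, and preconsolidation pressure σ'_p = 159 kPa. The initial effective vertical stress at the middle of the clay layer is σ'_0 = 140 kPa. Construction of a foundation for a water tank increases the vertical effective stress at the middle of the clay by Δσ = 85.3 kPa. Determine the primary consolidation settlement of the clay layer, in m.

S_c ≈ 0.149 m

Final effective stress: σ'_f = 140 + 85.3 = 225.3 kPa.
σ'_f = 225.3 > σ'_p = 159 kPa, so the stress path crosses the preconsolidation pressure — recompression up to σ'_p, then virgin compression beyond:
S_c = H/(1+e₀)·[C_r·log₁₀(σ'_p/σ'_0) + C_c·log₁₀(σ'_f/σ'_p)]
    = 5/2.13 × [0.052×log₁₀(159/140) + 0.4×log₁₀(225.3/159)]
    = 2.3474 × [0.002874 + 0.060546] = 0.1489 m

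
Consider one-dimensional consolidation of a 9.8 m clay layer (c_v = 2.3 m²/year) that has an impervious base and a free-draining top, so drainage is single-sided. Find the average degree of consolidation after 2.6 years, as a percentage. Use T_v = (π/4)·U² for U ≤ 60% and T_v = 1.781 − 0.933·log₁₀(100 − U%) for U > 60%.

Drainage path length: H_d = H = 9.8 m (single drainage).
T_v = c_v·t/H_d² = 2.3×2.6/9.8² = 0.062266.
T_v = 0.062266 corresponds to the U ≤ 60% branch:
U = √(4T_v/π) = 0.2816

U ≈ 28.2 %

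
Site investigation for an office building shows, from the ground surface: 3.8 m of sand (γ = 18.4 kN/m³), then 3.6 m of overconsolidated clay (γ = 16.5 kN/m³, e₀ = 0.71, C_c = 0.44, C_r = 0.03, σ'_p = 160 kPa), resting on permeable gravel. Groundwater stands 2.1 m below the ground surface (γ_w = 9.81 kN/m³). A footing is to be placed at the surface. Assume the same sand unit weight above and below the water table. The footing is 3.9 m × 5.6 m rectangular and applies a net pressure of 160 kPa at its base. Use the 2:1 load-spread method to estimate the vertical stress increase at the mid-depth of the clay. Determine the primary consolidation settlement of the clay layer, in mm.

S_c ≈ 11.2 mm

Mid-depth of clay below the ground surface: z = 3.8 + 3.6/2 = 5.6 m.
Total vertical stress at mid-clay: σ_v = 18.4×3.8 + 16.5×1.8 = 99.62 kPa.
Pore pressure: u = 9.81×(5.6 − 2.1) = 34.335 kPa.
Initial effective stress: σ'_0 = σ_v − u = 99.62 − 34.335 = 65.285 kPa.
Stress increase at mid-clay by the 2:1 spreading method:
Δσ = qBL/((B+z)(L+z)) = 160×3.9×5.6/((3.9+5.6)(5.6+5.6)) = 32.842 kPa
Final effective stress: σ'_f = 65.285 + 32.842 = 98.127 kPa.
σ'_f = 98.127 ≤ σ'_p = 160 kPa, so the clay remains overconsolidated and only the recompression index applies:
S_c = C_r·H/(1+e₀)·log₁₀(σ'_f/σ'_0) = 0.03×3.6/1.71×log₁₀(98.127/65.285)
    = 0.063159 × 0.17698 = 0.01118 m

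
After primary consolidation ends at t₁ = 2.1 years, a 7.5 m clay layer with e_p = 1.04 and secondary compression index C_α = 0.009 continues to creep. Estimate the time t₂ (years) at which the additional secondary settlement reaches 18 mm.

S_s = C_α·H/(1+e_p)·log₁₀(t₂/t₁) ⇒ log₁₀(t₂/t₁) = S_s·(1+e_p)/(C_α·H).
log₁₀(t₂/t₁) = 0.018 × (1+1.04) / (0.009×7.5) = 0.544
t₂ = t₁ × 10^0.544 = 2.1 × 3.499 = 7.349 years

t₂ ≈ 7.35 years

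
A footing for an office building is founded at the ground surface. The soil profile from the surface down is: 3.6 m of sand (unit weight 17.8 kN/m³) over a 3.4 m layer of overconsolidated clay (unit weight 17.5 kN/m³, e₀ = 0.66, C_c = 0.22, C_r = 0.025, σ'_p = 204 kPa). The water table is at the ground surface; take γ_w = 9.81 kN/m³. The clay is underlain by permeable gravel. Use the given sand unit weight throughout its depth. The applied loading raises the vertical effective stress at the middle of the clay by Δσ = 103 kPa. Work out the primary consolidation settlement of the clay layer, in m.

S_c ≈ 0.0276 m

Mid-depth of clay below the ground surface: z = 3.6 + 3.4/2 = 5.3 m.
Total vertical stress at mid-clay: σ_v = 17.8×3.6 + 17.5×1.7 = 93.83 kPa.
Pore pressure: u = 9.81×(5.3 − 0) = 51.993 kPa.
Initial effective stress: σ'_0 = σ_v − u = 93.83 − 51.993 = 41.837 kPa.
Final effective stress: σ'_f = 41.837 + 103 = 144.84 kPa.
σ'_f = 144.84 ≤ σ'_p = 204 kPa, so the clay remains overconsolidated and only the recompression index applies:
S_c = C_r·H/(1+e₀)·log₁₀(σ'_f/σ'_0) = 0.025×3.4/1.66×log₁₀(144.84/41.837)
    = 0.051205 × 0.53933 = 0.02762 m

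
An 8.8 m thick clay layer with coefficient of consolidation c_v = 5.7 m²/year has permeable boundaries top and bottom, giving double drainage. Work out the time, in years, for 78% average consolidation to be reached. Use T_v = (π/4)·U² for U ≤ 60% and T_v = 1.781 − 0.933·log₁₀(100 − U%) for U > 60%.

Drainage path length: H_d = H/2 = 4.4 m (double drainage).
U > 60%: T_v = 1.781 − 0.933·log₁₀(100 − 78) = 0.52852.
t = T_v·H_d²/c_v = 0.52852×4.4²/5.7 = 1.795 years.

t ≈ 1.8 years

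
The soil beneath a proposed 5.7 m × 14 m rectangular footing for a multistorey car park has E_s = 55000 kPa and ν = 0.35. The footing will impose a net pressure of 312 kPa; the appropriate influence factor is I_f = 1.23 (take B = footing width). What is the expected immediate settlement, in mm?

Immediate (elastic) settlement: S_e = q·B·(1−ν²)/E_s · I_f.
S_e = 312 × 5.7 × (1 − 0.35²) / 55000 × 1.23
    = 312 × 5.7 × 0.8775 / 55000 × 1.23
    = 0.0349 m = 34.9 mm

S_e ≈ 34.9 mm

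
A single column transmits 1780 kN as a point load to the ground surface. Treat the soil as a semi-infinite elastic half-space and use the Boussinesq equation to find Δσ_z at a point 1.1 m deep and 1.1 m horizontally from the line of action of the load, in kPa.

Δσ_z ≈ 124 kPa

Boussinesq vertical stress below a point load on an elastic half-space:
Δσ_z = 3P/(2πz²) · [1 + (r/z)²]^(−5/2)
r/z = 1.1/1.1 = 1; [1+(r/z)²]^(−5/2) = 0.17678.
Δσ_z = 3×1780/(2π×1.1²) × 0.17678 = 702.39 × 0.17678 = 124.2 kPa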